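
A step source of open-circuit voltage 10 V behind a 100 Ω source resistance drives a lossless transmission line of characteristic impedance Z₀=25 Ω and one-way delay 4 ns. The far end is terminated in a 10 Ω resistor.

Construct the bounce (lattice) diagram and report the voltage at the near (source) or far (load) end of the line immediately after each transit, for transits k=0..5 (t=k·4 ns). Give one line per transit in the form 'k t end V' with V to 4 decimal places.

Γ_L=-0.428571, Γ_S=0.600000; launch V₁=10·25/125=2.000000
k=0 src: V=2.0000
k=1 load: inc=2.000000, refl=2.000000·-0.428571=-0.8571; V=0.000000+2.000000+-0.857143=1.1429
k=2 src: inc=-0.857143, refl=-0.857143·0.600000=-0.5143; V=2.000000+-0.857143+-0.514286=0.6286
k=3 load: inc=-0.514286, refl=-0.514286·-0.428571=0.2204; V=1.142857+-0.514286+0.220408=0.8490
k=4 src: inc=0.220408, refl=0.220408·0.600000=0.1322; V=0.628571+0.220408+0.132245=0.9812
k=5 load: inc=0.132245, refl=0.132245·-0.428571=-0.0567; V=0.848980+0.132245+-0.056676=0.9245

0 0 source 2.0000
1 4 load 1.1429
2 8 source 0.6286
3 12 load 0.8490
4 16 source 0.9812
5 20 load 0.9245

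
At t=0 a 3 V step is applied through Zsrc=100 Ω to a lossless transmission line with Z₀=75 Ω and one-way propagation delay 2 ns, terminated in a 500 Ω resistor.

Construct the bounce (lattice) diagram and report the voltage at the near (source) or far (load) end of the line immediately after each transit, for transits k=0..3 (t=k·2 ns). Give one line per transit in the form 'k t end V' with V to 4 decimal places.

Γ_L=0.739130, Γ_S=0.142857; launch V₁=3·75/175=1.285714
k=0 src: V=1.2857
k=1 load: inc=1.285714, refl=1.285714·0.739130=0.9503; V=0.000000+1.285714+0.950311=2.2360
k=2 src: inc=0.950311, refl=0.950311·0.142857=0.1358; V=1.285714+0.950311+0.135759=2.3718
k=3 load: inc=0.135759, refl=0.135759·0.739130=0.1003; V=2.236025+0.135759+0.100343=2.4721

0 0 source 1.2857
1 2 load 2.2360
2 4 source 2.3718
3 6 load 2.4721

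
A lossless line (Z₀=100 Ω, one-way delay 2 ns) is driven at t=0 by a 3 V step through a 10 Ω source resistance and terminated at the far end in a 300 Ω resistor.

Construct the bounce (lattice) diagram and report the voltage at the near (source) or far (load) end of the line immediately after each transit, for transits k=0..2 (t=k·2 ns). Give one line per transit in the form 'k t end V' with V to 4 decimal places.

Γ_L=0.500000, Γ_S=-0.818182; launch V₁=3·100/110=2.727273
k=0 src: V=2.7273
k=1 load: inc=2.727273, refl=2.727273·0.500000=1.3636; V=0.000000+2.727273+1.363636=4.0909
k=2 src: inc=1.363636, refl=1.363636·-0.818182=-1.1157; V=2.727273+1.363636+-1.115702=2.9752

0 0 source 2.7273
1 2 load 4.0909
2 4 source 2.9752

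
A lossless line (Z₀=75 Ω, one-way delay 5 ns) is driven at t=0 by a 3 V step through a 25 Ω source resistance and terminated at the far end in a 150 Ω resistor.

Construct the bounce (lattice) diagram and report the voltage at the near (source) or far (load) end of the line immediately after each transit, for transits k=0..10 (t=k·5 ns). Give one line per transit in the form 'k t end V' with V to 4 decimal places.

Γ_L=0.333333, Γ_S=-0.500000; launch V₁=3·75/100=2.250000
k=0 src: V=2.2500
k=1 load: inc=2.250000, refl=2.250000·0.333333=0.7500; V=0.000000+2.250000+0.750000=3.0000
k=2 src: inc=0.750000, refl=0.750000·-0.500000=-0.3750; V=2.250000+0.750000+-0.375000=2.6250
k=3 load: inc=-0.375000, refl=-0.375000·0.333333=-0.1250; V=3.000000+-0.375000+-0.125000=2.5000
k=4 src: inc=-0.125000, refl=-0.125000·-0.500000=0.0625; V=2.625000+-0.125000+0.062500=2.5625
k=5 load: inc=0.062500, refl=0.062500·0.333333=0.0208; V=2.500000+0.062500+0.020833=2.5833
k=6 src: inc=0.020833, refl=0.020833·-0.500000=-0.0104; V=2.562500+0.020833+-0.010417=2.5729
k=7 load: inc=-0.010417, refl=-0.010417·0.333333=-0.0035; V=2.583333+-0.010417+-0.003472=2.5694
k=8 src: inc=-0.003472, refl=-0.003472·-0.500000=0.0017; V=2.572917+-0.003472+0.001736=2.5712
k=9 load: inc=0.001736, refl=0.001736·0.333333=0.0006; V=2.569444+0.001736+0.000579=2.5718
k=10 src: inc=0.000579, refl=0.000579·-0.500000=-0.0003; V=2.571181+0.000579+-0.000289=2.5715

0 0 source 2.2500
1 5 load 3.0000
2 10 source 2.6250
3 15 load 2.5000
4 20 source 2.5625
5 25 load 2.5833
6 30 source 2.5729
7 35 load 2.5694
8 40 source 2.5712
9 45 load 2.5718
10 50 source 2.5715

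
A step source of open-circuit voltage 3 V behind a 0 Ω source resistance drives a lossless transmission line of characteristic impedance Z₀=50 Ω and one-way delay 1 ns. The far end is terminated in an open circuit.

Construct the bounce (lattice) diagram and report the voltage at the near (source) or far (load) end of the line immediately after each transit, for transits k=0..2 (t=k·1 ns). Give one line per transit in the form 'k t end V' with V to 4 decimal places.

0 0 source 3.0000
1 1 load 6.0000
2 2 source 3.0000

Γ_L=1.000000, Γ_S=-1.000000; launch V₁=3·50/50=3.000000
k=0 src: V=3.0000
k=1 load: inc=3.000000, refl=3.000000·1.000000=3.0000; V=0.000000+3.000000+3.000000=6.0000
k=2 src: inc=3.000000, refl=3.000000·-1.000000=-3.0000; V=3.000000+3.000000+-3.000000=3.0000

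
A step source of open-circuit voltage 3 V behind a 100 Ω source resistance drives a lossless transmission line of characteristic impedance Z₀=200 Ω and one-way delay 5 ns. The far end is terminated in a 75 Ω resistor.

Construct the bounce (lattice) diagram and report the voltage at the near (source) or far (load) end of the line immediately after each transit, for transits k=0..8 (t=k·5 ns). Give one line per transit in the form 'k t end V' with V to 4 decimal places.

0 0 source 2.0000
1 5 load 1.0909
2 10 source 1.3939
3 15 load 1.2562
4 20 source 1.3021
5 25 load 1.2812
6 30 source 1.2882
7 35 load 1.2850
8 40 source 1.2861

Γ_L=-0.454545, Γ_S=-0.333333; launch V₁=3·200/300=2.000000
k=0 src: V=2.0000
k=1 load: inc=2.000000, refl=2.000000·-0.454545=-0.9091; V=0.000000+2.000000+-0.909091=1.0909
k=2 src: inc=-0.909091, refl=-0.909091·-0.333333=0.3030; V=2.000000+-0.909091+0.303030=1.3939
k=3 load: inc=0.303030, refl=0.303030·-0.454545=-0.1377; V=1.090909+0.303030+-0.137741=1.2562
k=4 src: inc=-0.137741, refl=-0.137741·-0.333333=0.0459; V=1.393939+-0.137741+0.045914=1.3021
k=5 load: inc=0.045914, refl=0.045914·-0.454545=-0.0209; V=1.256198+0.045914+-0.020870=1.2812
k=6 src: inc=-0.020870, refl=-0.020870·-0.333333=0.0070; V=1.302112+-0.020870+0.006957=1.2882
k=7 load: inc=0.006957, refl=0.006957·-0.454545=-0.0032; V=1.281242+0.006957+-0.003162=1.2850
k=8 src: inc=-0.003162, refl=-0.003162·-0.333333=0.0011; V=1.288199+-0.003162+0.001054=1.2861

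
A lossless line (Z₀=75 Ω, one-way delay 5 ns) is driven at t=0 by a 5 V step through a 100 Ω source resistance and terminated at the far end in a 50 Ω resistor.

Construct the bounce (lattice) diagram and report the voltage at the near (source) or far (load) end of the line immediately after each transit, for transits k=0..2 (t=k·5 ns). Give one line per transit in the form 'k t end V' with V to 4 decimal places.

0 0 source 2.1429
1 5 load 1.7143
2 10 source 1.6531

Γ_L=-0.200000, Γ_S=0.142857; launch V₁=5·75/175=2.142857
k=0 src: V=2.1429
k=1 load: inc=2.142857, refl=2.142857·-0.200000=-0.4286; V=0.000000+2.142857+-0.428571=1.7143
k=2 src: inc=-0.428571, refl=-0.428571·0.142857=-0.0612; V=2.142857+-0.428571+-0.061224=1.6531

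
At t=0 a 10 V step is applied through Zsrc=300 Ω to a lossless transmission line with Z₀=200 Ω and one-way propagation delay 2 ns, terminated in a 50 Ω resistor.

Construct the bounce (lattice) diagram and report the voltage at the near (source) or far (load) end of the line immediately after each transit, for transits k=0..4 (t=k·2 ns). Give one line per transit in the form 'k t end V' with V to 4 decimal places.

0 0 source 4.0000
1 2 load 1.6000
2 4 source 1.1200
3 6 load 1.4080
4 8 source 1.4656

Γ_L=-0.600000, Γ_S=0.200000; launch V₁=10·200/500=4.000000
k=0 src: V=4.0000
k=1 load: inc=4.000000, refl=4.000000·-0.600000=-2.4000; V=0.000000+4.000000+-2.400000=1.6000
k=2 src: inc=-2.400000, refl=-2.400000·0.200000=-0.4800; V=4.000000+-2.400000+-0.480000=1.1200
k=3 load: inc=-0.480000, refl=-0.480000·-0.600000=0.2880; V=1.600000+-0.480000+0.288000=1.4080
k=4 src: inc=0.288000, refl=0.288000·0.200000=0.0576; V=1.120000+0.288000+0.057600=1.4656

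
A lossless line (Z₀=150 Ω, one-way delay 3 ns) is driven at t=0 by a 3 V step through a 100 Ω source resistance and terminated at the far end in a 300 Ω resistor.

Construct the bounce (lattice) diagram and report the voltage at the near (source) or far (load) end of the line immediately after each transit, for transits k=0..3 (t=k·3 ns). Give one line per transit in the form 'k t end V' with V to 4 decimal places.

0 0 source 1.8000
1 3 load 2.4000
2 6 source 2.2800
3 9 load 2.2400

Γ_L=0.333333, Γ_S=-0.200000; launch V₁=3·150/250=1.800000
k=0 src: V=1.8000
k=1 load: inc=1.800000, refl=1.800000·0.333333=0.6000; V=0.000000+1.800000+0.600000=2.4000
k=2 src: inc=0.600000, refl=0.600000·-0.200000=-0.1200; V=1.800000+0.600000+-0.120000=2.2800
k=3 load: inc=-0.120000, refl=-0.120000·0.333333=-0.0400; V=2.400000+-0.120000+-0.040000=2.2400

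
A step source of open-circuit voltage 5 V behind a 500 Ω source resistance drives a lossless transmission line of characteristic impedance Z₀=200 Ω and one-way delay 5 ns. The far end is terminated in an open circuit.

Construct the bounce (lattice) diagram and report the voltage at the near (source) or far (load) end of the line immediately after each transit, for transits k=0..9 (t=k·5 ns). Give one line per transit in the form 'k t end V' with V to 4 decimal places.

Γ_L=1.000000, Γ_S=0.428571; launch V₁=5·200/700=1.428571
k=0 src: V=1.4286
k=1 load: inc=1.428571, refl=1.428571·1.000000=1.4286; V=0.000000+1.428571+1.428571=2.8571
k=2 src: inc=1.428571, refl=1.428571·0.428571=0.6122; V=1.428571+1.428571+0.612245=3.4694
k=3 load: inc=0.612245, refl=0.612245·1.000000=0.6122; V=2.857143+0.612245+0.612245=4.0816
k=4 src: inc=0.612245, refl=0.612245·0.428571=0.2624; V=3.469388+0.612245+0.262391=4.3440
k=5 load: inc=0.262391, refl=0.262391·1.000000=0.2624; V=4.081633+0.262391+0.262391=4.6064
k=6 src: inc=0.262391, refl=0.262391·0.428571=0.1125; V=4.344023+0.262391+0.112453=4.7189
k=7 load: inc=0.112453, refl=0.112453·1.000000=0.1125; V=4.606414+0.112453+0.112453=4.8313
k=8 src: inc=0.112453, refl=0.112453·0.428571=0.0482; V=4.718867+0.112453+0.048194=4.8795
k=9 load: inc=0.048194, refl=0.048194·1.000000=0.0482; V=4.831320+0.048194+0.048194=4.9277

0 0 source 1.4286
1 5 load 2.8571
2 10 source 3.4694
3 15 load 4.0816
4 20 source 4.3440
5 25 load 4.6064
6 30 source 4.7189
7 35 load 4.8313
8 40 source 4.8795
9 45 load 4.9277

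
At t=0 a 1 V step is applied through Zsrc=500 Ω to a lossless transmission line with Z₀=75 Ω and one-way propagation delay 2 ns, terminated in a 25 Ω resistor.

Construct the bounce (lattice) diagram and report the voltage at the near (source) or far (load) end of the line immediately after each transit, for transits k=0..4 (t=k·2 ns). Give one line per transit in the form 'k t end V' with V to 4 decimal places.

0 0 source 0.1304
1 2 load 0.0652
2 4 source 0.0170
3 6 load 0.0411
4 8 source 0.0589

Γ_L=-0.500000, Γ_S=0.739130; launch V₁=1·75/575=0.130435
k=0 src: V=0.1304
k=1 load: inc=0.130435, refl=0.130435·-0.500000=-0.0652; V=0.000000+0.130435+-0.065217=0.0652
k=2 src: inc=-0.065217, refl=-0.065217·0.739130=-0.0482; V=0.130435+-0.065217+-0.048204=0.0170
k=3 load: inc=-0.048204, refl=-0.048204·-0.500000=0.0241; V=0.065217+-0.048204+0.024102=0.0411
k=4 src: inc=0.024102, refl=0.024102·0.739130=0.0178; V=0.017013+0.024102+0.017815=0.0589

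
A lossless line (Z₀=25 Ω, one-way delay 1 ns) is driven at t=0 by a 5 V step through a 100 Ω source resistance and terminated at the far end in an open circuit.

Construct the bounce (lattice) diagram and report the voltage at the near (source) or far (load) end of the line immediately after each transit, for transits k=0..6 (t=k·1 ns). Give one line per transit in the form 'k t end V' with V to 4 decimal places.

Γ_L=1.000000, Γ_S=0.600000; launch V₁=5·25/125=1.000000
k=0 src: V=1.0000
k=1 load: inc=1.000000, refl=1.000000·1.000000=1.0000; V=0.000000+1.000000+1.000000=2.0000
k=2 src: inc=1.000000, refl=1.000000·0.600000=0.6000; V=1.000000+1.000000+0.600000=2.6000
k=3 load: inc=0.600000, refl=0.600000·1.000000=0.6000; V=2.000000+0.600000+0.600000=3.2000
k=4 src: inc=0.600000, refl=0.600000·0.600000=0.3600; V=2.600000+0.600000+0.360000=3.5600
k=5 load: inc=0.360000, refl=0.360000·1.000000=0.3600; V=3.200000+0.360000+0.360000=3.9200
k=6 src: inc=0.360000, refl=0.360000·0.600000=0.2160; V=3.560000+0.360000+0.216000=4.1360

0 0 source 1.0000
1 1 load 2.0000
2 2 source 2.6000
3 3 load 3.2000
4 4 source 3.5600
5 5 load 3.9200
6 6 source 4.1360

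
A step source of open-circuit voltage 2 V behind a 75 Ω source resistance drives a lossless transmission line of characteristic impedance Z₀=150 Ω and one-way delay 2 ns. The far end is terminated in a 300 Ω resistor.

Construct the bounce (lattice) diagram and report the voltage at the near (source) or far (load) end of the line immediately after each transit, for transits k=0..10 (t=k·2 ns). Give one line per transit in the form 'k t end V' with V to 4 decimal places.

Γ_L=0.333333, Γ_S=-0.333333; launch V₁=2·150/225=1.333333
k=0 src: V=1.3333
k=1 load: inc=1.333333, refl=1.333333·0.333333=0.4444; V=0.000000+1.333333+0.444444=1.7778
k=2 src: inc=0.444444, refl=0.444444·-0.333333=-0.1481; V=1.333333+0.444444+-0.148148=1.6296
k=3 load: inc=-0.148148, refl=-0.148148·0.333333=-0.0494; V=1.777778+-0.148148+-0.049383=1.5802
k=4 src: inc=-0.049383, refl=-0.049383·-0.333333=0.0165; V=1.629630+-0.049383+0.016461=1.5967
k=5 load: inc=0.016461, refl=0.016461·0.333333=0.0055; V=1.580247+0.016461+0.005487=1.6022
k=6 src: inc=0.005487, refl=0.005487·-0.333333=-0.0018; V=1.596708+0.005487+-0.001829=1.6004
k=7 load: inc=-0.001829, refl=-0.001829·0.333333=-0.0006; V=1.602195+-0.001829+-0.000610=1.5998
k=8 src: inc=-0.000610, refl=-0.000610·-0.333333=0.0002; V=1.600366+-0.000610+0.000203=1.6000
k=9 load: inc=0.000203, refl=0.000203·0.333333=0.0001; V=1.599756+0.000203+0.000068=1.6000
k=10 src: inc=0.000068, refl=0.000068·-0.333333=-0.0000; V=1.599959+0.000068+-0.000023=1.6000

0 0 source 1.3333
1 2 load 1.7778
2 4 source 1.6296
3 6 load 1.5802
4 8 source 1.5967
5 10 load 1.6022
6 12 source 1.6004
7 14 load 1.5998
8 16 source 1.6000
9 18 load 1.6000
10 20 source 1.6000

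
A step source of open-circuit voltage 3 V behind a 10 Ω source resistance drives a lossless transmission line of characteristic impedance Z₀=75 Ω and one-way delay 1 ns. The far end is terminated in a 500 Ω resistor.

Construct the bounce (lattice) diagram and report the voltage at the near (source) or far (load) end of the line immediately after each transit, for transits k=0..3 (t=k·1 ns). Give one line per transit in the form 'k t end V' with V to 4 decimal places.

0 0 source 2.6471
1 1 load 4.6036
2 2 source 3.1074
3 3 load 2.0016

Γ_L=0.739130, Γ_S=-0.764706; launch V₁=3·75/85=2.647059
k=0 src: V=2.6471
k=1 load: inc=2.647059, refl=2.647059·0.739130=1.9565; V=0.000000+2.647059+1.956522=4.6036
k=2 src: inc=1.956522, refl=1.956522·-0.764706=-1.4962; V=2.647059+1.956522+-1.496164=3.1074
k=3 load: inc=-1.496164, refl=-1.496164·0.739130=-1.1059; V=4.603581+-1.496164+-1.105860=2.0016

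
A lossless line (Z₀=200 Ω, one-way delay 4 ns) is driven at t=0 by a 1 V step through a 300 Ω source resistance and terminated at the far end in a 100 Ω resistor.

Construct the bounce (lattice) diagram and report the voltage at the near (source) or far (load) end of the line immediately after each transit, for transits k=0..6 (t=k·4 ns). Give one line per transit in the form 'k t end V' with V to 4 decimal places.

0 0 source 0.4000
1 4 load 0.2667
2 8 source 0.2400
3 12 load 0.2489
4 16 source 0.2507
5 20 load 0.2501
6 24 source 0.2500

Γ_L=-0.333333, Γ_S=0.200000; launch V₁=1·200/500=0.400000
k=0 src: V=0.4000
k=1 load: inc=0.400000, refl=0.400000·-0.333333=-0.1333; V=0.000000+0.400000+-0.133333=0.2667
k=2 src: inc=-0.133333, refl=-0.133333·0.200000=-0.0267; V=0.400000+-0.133333+-0.026667=0.2400
k=3 load: inc=-0.026667, refl=-0.026667·-0.333333=0.0089; V=0.266667+-0.026667+0.008889=0.2489
k=4 src: inc=0.008889, refl=0.008889·0.200000=0.0018; V=0.240000+0.008889+0.001778=0.2507
k=5 load: inc=0.001778, refl=0.001778·-0.333333=-0.0006; V=0.248889+0.001778+-0.000593=0.2501
k=6 src: inc=-0.000593, refl=-0.000593·0.200000=-0.0001; V=0.250667+-0.000593+-0.000119=0.2500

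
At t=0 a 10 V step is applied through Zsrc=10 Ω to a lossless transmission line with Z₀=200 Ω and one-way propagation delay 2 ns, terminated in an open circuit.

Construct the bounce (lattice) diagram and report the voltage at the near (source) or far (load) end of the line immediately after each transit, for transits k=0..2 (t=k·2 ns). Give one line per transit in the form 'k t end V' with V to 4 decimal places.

Γ_L=1.000000, Γ_S=-0.904762; launch V₁=10·200/210=9.523810
k=0 src: V=9.5238
k=1 load: inc=9.523810, refl=9.523810·1.000000=9.5238; V=0.000000+9.523810+9.523810=19.0476
k=2 src: inc=9.523810, refl=9.523810·-0.904762=-8.6168; V=9.523810+9.523810+-8.616780=10.4308

0 0 source 9.5238
1 2 load 19.0476
2 4 source 10.4308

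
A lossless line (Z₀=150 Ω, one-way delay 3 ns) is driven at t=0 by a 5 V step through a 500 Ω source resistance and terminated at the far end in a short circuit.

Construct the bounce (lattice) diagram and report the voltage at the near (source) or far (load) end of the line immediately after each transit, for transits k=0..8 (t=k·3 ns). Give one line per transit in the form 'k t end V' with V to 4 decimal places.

Γ_L=-1.000000, Γ_S=0.538462; launch V₁=5·150/650=1.153846
k=0 src: V=1.1538
k=1 load: inc=1.153846, refl=1.153846·-1.000000=-1.1538; V=0.000000+1.153846+-1.153846=0.0000
k=2 src: inc=-1.153846, refl=-1.153846·0.538462=-0.6213; V=1.153846+-1.153846+-0.621302=-0.6213
k=3 load: inc=-0.621302, refl=-0.621302·-1.000000=0.6213; V=0.000000+-0.621302+0.621302=0.0000
k=4 src: inc=0.621302, refl=0.621302·0.538462=0.3345; V=-0.621302+0.621302+0.334547=0.3345
k=5 load: inc=0.334547, refl=0.334547·-1.000000=-0.3345; V=0.000000+0.334547+-0.334547=0.0000
k=6 src: inc=-0.334547, refl=-0.334547·0.538462=-0.1801; V=0.334547+-0.334547+-0.180141=-0.1801
k=7 load: inc=-0.180141, refl=-0.180141·-1.000000=0.1801; V=0.000000+-0.180141+0.180141=0.0000
k=8 src: inc=0.180141, refl=0.180141·0.538462=0.0970; V=-0.180141+0.180141+0.096999=0.0970

0 0 source 1.1538
1 3 load 0.0000
2 6 source -0.6213
3 9 load 0.0000
4 12 source 0.3345
5 15 load 0.0000
6 18 source -0.1801
7 21 load 0.0000
8 24 source 0.0970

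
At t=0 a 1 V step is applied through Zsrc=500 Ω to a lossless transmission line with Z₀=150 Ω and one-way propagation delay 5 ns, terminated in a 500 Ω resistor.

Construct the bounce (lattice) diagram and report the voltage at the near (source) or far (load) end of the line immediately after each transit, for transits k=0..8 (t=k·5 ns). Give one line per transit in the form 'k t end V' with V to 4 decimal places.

Γ_L=0.538462, Γ_S=0.538462; launch V₁=1·150/650=0.230769
k=0 src: V=0.2308
k=1 load: inc=0.230769, refl=0.230769·0.538462=0.1243; V=0.000000+0.230769+0.124260=0.3550
k=2 src: inc=0.124260, refl=0.124260·0.538462=0.0669; V=0.230769+0.124260+0.066909=0.4219
k=3 load: inc=0.066909, refl=0.066909·0.538462=0.0360; V=0.355030+0.066909+0.036028=0.4580
k=4 src: inc=0.036028, refl=0.036028·0.538462=0.0194; V=0.421939+0.036028+0.019400=0.4774
k=5 load: inc=0.019400, refl=0.019400·0.538462=0.0104; V=0.457967+0.019400+0.010446=0.4878
k=6 src: inc=0.010446, refl=0.010446·0.538462=0.0056; V=0.477367+0.010446+0.005625=0.4934
k=7 load: inc=0.005625, refl=0.005625·0.538462=0.0030; V=0.487813+0.005625+0.003029=0.4965
k=8 src: inc=0.003029, refl=0.003029·0.538462=0.0016; V=0.493438+0.003029+0.001631=0.4981

0 0 source 0.2308
1 5 load 0.3550
2 10 source 0.4219
3 15 load 0.4580
4 20 source 0.4774
5 25 load 0.4878
6 30 source 0.4934
7 35 load 0.4965
8 40 source 0.4981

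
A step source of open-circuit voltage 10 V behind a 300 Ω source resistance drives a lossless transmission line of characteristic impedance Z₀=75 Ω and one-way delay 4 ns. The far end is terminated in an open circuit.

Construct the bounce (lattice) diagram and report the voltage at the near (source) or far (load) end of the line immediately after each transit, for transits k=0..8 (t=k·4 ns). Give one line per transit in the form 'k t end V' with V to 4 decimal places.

Γ_L=1.000000, Γ_S=0.600000; launch V₁=10·75/375=2.000000
k=0 src: V=2.0000
k=1 load: inc=2.000000, refl=2.000000·1.000000=2.0000; V=0.000000+2.000000+2.000000=4.0000
k=2 src: inc=2.000000, refl=2.000000·0.600000=1.2000; V=2.000000+2.000000+1.200000=5.2000
k=3 load: inc=1.200000, refl=1.200000·1.000000=1.2000; V=4.000000+1.200000+1.200000=6.4000
k=4 src: inc=1.200000, refl=1.200000·0.600000=0.7200; V=5.200000+1.200000+0.720000=7.1200
k=5 load: inc=0.720000, refl=0.720000·1.000000=0.7200; V=6.400000+0.720000+0.720000=7.8400
k=6 src: inc=0.720000, refl=0.720000·0.600000=0.4320; V=7.120000+0.720000+0.432000=8.2720
k=7 load: inc=0.432000, refl=0.432000·1.000000=0.4320; V=7.840000+0.432000+0.432000=8.7040
k=8 src: inc=0.432000, refl=0.432000·0.600000=0.2592; V=8.272000+0.432000+0.259200=8.9632

0 0 source 2.0000
1 4 load 4.0000
2 8 source 5.2000
3 12 load 6.4000
4 16 source 7.1200
5 20 load 7.8400
6 24 source 8.2720
7 28 load 8.7040
8 32 source 8.9632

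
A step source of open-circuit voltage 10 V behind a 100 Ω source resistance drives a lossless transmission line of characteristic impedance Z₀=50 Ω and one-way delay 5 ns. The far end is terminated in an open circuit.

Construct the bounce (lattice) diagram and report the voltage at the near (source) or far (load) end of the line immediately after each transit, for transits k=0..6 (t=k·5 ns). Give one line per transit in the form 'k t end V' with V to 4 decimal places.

Γ_L=1.000000, Γ_S=0.333333; launch V₁=10·50/150=3.333333
k=0 src: V=3.3333
k=1 load: inc=3.333333, refl=3.333333·1.000000=3.3333; V=0.000000+3.333333+3.333333=6.6667
k=2 src: inc=3.333333, refl=3.333333·0.333333=1.1111; V=3.333333+3.333333+1.111111=7.7778
k=3 load: inc=1.111111, refl=1.111111·1.000000=1.1111; V=6.666667+1.111111+1.111111=8.8889
k=4 src: inc=1.111111, refl=1.111111·0.333333=0.3704; V=7.777778+1.111111+0.370370=9.2593
k=5 load: inc=0.370370, refl=0.370370·1.000000=0.3704; V=8.888889+0.370370+0.370370=9.6296
k=6 src: inc=0.370370, refl=0.370370·0.333333=0.1235; V=9.259259+0.370370+0.123457=9.7531

0 0 source 3.3333
1 5 load 6.6667
2 10 source 7.7778
3 15 load 8.8889
4 20 source 9.2593
5 25 load 9.6296
6 30 source 9.7531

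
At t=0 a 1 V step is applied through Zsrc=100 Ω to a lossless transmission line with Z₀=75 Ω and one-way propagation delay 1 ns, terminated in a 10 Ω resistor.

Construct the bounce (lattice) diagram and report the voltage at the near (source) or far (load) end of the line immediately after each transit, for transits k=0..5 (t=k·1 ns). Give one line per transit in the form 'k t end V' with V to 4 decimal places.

Γ_L=-0.764706, Γ_S=0.142857; launch V₁=1·75/175=0.428571
k=0 src: V=0.4286
k=1 load: inc=0.428571, refl=0.428571·-0.764706=-0.3277; V=0.000000+0.428571+-0.327731=0.1008
k=2 src: inc=-0.327731, refl=-0.327731·0.142857=-0.0468; V=0.428571+-0.327731+-0.046819=0.0540
k=3 load: inc=-0.046819, refl=-0.046819·-0.764706=0.0358; V=0.100840+-0.046819+0.035803=0.0898
k=4 src: inc=0.035803, refl=0.035803·0.142857=0.0051; V=0.054022+0.035803+0.005115=0.0949
k=5 load: inc=0.005115, refl=0.005115·-0.764706=-0.0039; V=0.089824+0.005115+-0.003911=0.0910

0 0 source 0.4286
1 1 load 0.1008
2 2 source 0.0540
3 3 load 0.0898
4 4 source 0.0949
5 5 load 0.0910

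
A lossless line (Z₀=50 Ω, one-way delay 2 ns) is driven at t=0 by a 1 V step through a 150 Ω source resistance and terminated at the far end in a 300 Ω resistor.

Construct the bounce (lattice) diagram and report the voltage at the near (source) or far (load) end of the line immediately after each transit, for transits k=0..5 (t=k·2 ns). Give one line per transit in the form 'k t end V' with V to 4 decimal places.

0 0 source 0.2500
1 2 load 0.4286
2 4 source 0.5179
3 6 load 0.5816
4 8 source 0.6135
5 10 load 0.6363

Γ_L=0.714286, Γ_S=0.500000; launch V₁=1·50/200=0.250000
k=0 src: V=0.2500
k=1 load: inc=0.250000, refl=0.250000·0.714286=0.1786; V=0.000000+0.250000+0.178571=0.4286
k=2 src: inc=0.178571, refl=0.178571·0.500000=0.0893; V=0.250000+0.178571+0.089286=0.5179
k=3 load: inc=0.089286, refl=0.089286·0.714286=0.0638; V=0.428571+0.089286+0.063776=0.5816
k=4 src: inc=0.063776, refl=0.063776·0.500000=0.0319; V=0.517857+0.063776+0.031888=0.6135
k=5 load: inc=0.031888, refl=0.031888·0.714286=0.0228; V=0.581633+0.031888+0.022777=0.6363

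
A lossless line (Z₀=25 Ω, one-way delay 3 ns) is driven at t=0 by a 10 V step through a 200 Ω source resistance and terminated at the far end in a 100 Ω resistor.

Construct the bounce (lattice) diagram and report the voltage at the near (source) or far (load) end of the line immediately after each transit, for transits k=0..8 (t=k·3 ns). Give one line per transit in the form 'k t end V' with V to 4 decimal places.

0 0 source 1.1111
1 3 load 1.7778
2 6 source 2.2963
3 9 load 2.6074
4 12 source 2.8494
5 15 load 2.9946
6 18 source 3.1075
7 21 load 3.1752
8 24 source 3.2279

Γ_L=0.600000, Γ_S=0.777778; launch V₁=10·25/225=1.111111
k=0 src: V=1.1111
k=1 load: inc=1.111111, refl=1.111111·0.600000=0.6667; V=0.000000+1.111111+0.666667=1.7778
k=2 src: inc=0.666667, refl=0.666667·0.777778=0.5185; V=1.111111+0.666667+0.518519=2.2963
k=3 load: inc=0.518519, refl=0.518519·0.600000=0.3111; V=1.777778+0.518519+0.311111=2.6074
k=4 src: inc=0.311111, refl=0.311111·0.777778=0.2420; V=2.296296+0.311111+0.241975=2.8494
k=5 load: inc=0.241975, refl=0.241975·0.600000=0.1452; V=2.607407+0.241975+0.145185=2.9946
k=6 src: inc=0.145185, refl=0.145185·0.777778=0.1129; V=2.849383+0.145185+0.112922=3.1075
k=7 load: inc=0.112922, refl=0.112922·0.600000=0.0678; V=2.994568+0.112922+0.067753=3.1752
k=8 src: inc=0.067753, refl=0.067753·0.777778=0.0527; V=3.107490+0.067753+0.052697=3.2279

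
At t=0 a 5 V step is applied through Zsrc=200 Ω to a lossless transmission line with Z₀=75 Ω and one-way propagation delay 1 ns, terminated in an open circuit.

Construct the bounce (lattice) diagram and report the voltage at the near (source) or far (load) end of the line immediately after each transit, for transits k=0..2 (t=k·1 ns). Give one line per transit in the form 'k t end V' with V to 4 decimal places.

Γ_L=1.000000, Γ_S=0.454545; launch V₁=5·75/275=1.363636
k=0 src: V=1.3636
k=1 load: inc=1.363636, refl=1.363636·1.000000=1.3636; V=0.000000+1.363636+1.363636=2.7273
k=2 src: inc=1.363636, refl=1.363636·0.454545=0.6198; V=1.363636+1.363636+0.619835=3.3471

0 0 source 1.3636
1 1 load 2.7273
2 2 source 3.3471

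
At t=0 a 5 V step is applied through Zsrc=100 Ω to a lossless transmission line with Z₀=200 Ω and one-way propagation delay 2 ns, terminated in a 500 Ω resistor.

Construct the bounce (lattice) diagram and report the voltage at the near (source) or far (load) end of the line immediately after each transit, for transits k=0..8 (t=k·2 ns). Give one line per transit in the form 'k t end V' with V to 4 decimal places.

Γ_L=0.428571, Γ_S=-0.333333; launch V₁=5·200/300=3.333333
k=0 src: V=3.3333
k=1 load: inc=3.333333, refl=3.333333·0.428571=1.4286; V=0.000000+3.333333+1.428571=4.7619
k=2 src: inc=1.428571, refl=1.428571·-0.333333=-0.4762; V=3.333333+1.428571+-0.476190=4.2857
k=3 load: inc=-0.476190, refl=-0.476190·0.428571=-0.2041; V=4.761905+-0.476190+-0.204082=4.0816
k=4 src: inc=-0.204082, refl=-0.204082·-0.333333=0.0680; V=4.285714+-0.204082+0.068027=4.1497
k=5 load: inc=0.068027, refl=0.068027·0.428571=0.0292; V=4.081633+0.068027+0.029155=4.1788
k=6 src: inc=0.029155, refl=0.029155·-0.333333=-0.0097; V=4.149660+0.029155+-0.009718=4.1691
k=7 load: inc=-0.009718, refl=-0.009718·0.428571=-0.0042; V=4.178814+-0.009718+-0.004165=4.1649
k=8 src: inc=-0.004165, refl=-0.004165·-0.333333=0.0014; V=4.169096+-0.004165+0.001388=4.1663

0 0 source 3.3333
1 2 load 4.7619
2 4 source 4.2857
3 6 load 4.0816
4 8 source 4.1497
5 10 load 4.1788
6 12 source 4.1691
7 14 load 4.1649
8 16 source 4.1663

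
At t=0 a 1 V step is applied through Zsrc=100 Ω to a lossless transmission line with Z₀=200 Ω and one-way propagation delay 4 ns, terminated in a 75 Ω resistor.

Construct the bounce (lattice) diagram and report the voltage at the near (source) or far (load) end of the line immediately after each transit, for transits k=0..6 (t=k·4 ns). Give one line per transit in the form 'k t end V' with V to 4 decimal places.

Γ_L=-0.454545, Γ_S=-0.333333; launch V₁=1·200/300=0.666667
k=0 src: V=0.6667
k=1 load: inc=0.666667, refl=0.666667·-0.454545=-0.3030; V=0.000000+0.666667+-0.303030=0.3636
k=2 src: inc=-0.303030, refl=-0.303030·-0.333333=0.1010; V=0.666667+-0.303030+0.101010=0.4646
k=3 load: inc=0.101010, refl=0.101010·-0.454545=-0.0459; V=0.363636+0.101010+-0.045914=0.4187
k=4 src: inc=-0.045914, refl=-0.045914·-0.333333=0.0153; V=0.464646+-0.045914+0.015305=0.4340
k=5 load: inc=0.015305, refl=0.015305·-0.454545=-0.0070; V=0.418733+0.015305+-0.006957=0.4271
k=6 src: inc=-0.006957, refl=-0.006957·-0.333333=0.0023; V=0.434037+-0.006957+0.002319=0.4294

0 0 source 0.6667
1 4 load 0.3636
2 8 source 0.4646
3 12 load 0.4187
4 16 source 0.4340
5 20 load 0.4271
6 24 source 0.4294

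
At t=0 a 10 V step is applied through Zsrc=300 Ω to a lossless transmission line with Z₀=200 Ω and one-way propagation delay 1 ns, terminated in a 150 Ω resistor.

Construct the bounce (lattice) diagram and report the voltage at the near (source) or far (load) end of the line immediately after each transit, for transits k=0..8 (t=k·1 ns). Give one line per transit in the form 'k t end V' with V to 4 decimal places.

Γ_L=-0.142857, Γ_S=0.200000; launch V₁=10·200/500=4.000000
k=0 src: V=4.0000
k=1 load: inc=4.000000, refl=4.000000·-0.142857=-0.5714; V=0.000000+4.000000+-0.571429=3.4286
k=2 src: inc=-0.571429, refl=-0.571429·0.200000=-0.1143; V=4.000000+-0.571429+-0.114286=3.3143
k=3 load: inc=-0.114286, refl=-0.114286·-0.142857=0.0163; V=3.428571+-0.114286+0.016327=3.3306
k=4 src: inc=0.016327, refl=0.016327·0.200000=0.0033; V=3.314286+0.016327+0.003265=3.3339
k=5 load: inc=0.003265, refl=0.003265·-0.142857=-0.0005; V=3.330612+0.003265+-0.000466=3.3334
k=6 src: inc=-0.000466, refl=-0.000466·0.200000=-0.0001; V=3.333878+-0.000466+-0.000093=3.3333
k=7 load: inc=-0.000093, refl=-0.000093·-0.142857=0.0000; V=3.333411+-0.000093+0.000013=3.3333
k=8 src: inc=0.000013, refl=0.000013·0.200000=0.0000; V=3.333318+0.000013+0.000003=3.3333

0 0 source 4.0000
1 1 load 3.4286
2 2 source 3.3143
3 3 load 3.3306
4 4 source 3.3339
5 5 load 3.3334
6 6 source 3.3333
7 7 load 3.3333
8 8 source 3.3333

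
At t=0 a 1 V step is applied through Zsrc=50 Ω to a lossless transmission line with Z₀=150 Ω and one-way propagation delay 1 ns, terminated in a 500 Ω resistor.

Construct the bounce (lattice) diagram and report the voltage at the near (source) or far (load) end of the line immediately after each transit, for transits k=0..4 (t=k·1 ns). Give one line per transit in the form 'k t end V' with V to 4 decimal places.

0 0 source 0.7500
1 1 load 1.1538
2 2 source 0.9519
3 3 load 0.8432
4 4 source 0.8976

Γ_L=0.538462, Γ_S=-0.500000; launch V₁=1·150/200=0.750000
k=0 src: V=0.7500
k=1 load: inc=0.750000, refl=0.750000·0.538462=0.4038; V=0.000000+0.750000+0.403846=1.1538
k=2 src: inc=0.403846, refl=0.403846·-0.500000=-0.2019; V=0.750000+0.403846+-0.201923=0.9519
k=3 load: inc=-0.201923, refl=-0.201923·0.538462=-0.1087; V=1.153846+-0.201923+-0.108728=0.8432
k=4 src: inc=-0.108728, refl=-0.108728·-0.500000=0.0544; V=0.951923+-0.108728+0.054364=0.8976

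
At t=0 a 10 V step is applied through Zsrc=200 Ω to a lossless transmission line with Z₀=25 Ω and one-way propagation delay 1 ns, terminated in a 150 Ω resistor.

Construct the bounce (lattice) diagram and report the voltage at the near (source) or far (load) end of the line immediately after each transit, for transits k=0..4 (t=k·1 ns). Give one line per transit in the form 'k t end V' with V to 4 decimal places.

Γ_L=0.714286, Γ_S=0.777778; launch V₁=10·25/225=1.111111
k=0 src: V=1.1111
k=1 load: inc=1.111111, refl=1.111111·0.714286=0.7937; V=0.000000+1.111111+0.793651=1.9048
k=2 src: inc=0.793651, refl=0.793651·0.777778=0.6173; V=1.111111+0.793651+0.617284=2.5220
k=3 load: inc=0.617284, refl=0.617284·0.714286=0.4409; V=1.904762+0.617284+0.440917=2.9630
k=4 src: inc=0.440917, refl=0.440917·0.777778=0.3429; V=2.522046+0.440917+0.342936=3.3059

0 0 source 1.1111
1 1 load 1.9048
2 2 source 2.5220
3 3 load 2.9630
4 4 source 3.3059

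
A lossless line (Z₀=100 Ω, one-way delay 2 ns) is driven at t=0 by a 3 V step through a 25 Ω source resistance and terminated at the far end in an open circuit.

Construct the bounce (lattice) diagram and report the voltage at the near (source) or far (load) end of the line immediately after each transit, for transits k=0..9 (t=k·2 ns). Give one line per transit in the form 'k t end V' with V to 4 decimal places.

0 0 source 2.4000
1 2 load 4.8000
2 4 source 3.3600
3 6 load 1.9200
4 8 source 2.7840
5 10 load 3.6480
6 12 source 3.1296
7 14 load 2.6112
8 16 source 2.9222
9 18 load 3.2333

Γ_L=1.000000, Γ_S=-0.600000; launch V₁=3·100/125=2.400000
k=0 src: V=2.4000
k=1 load: inc=2.400000, refl=2.400000·1.000000=2.4000; V=0.000000+2.400000+2.400000=4.8000
k=2 src: inc=2.400000, refl=2.400000·-0.600000=-1.4400; V=2.400000+2.400000+-1.440000=3.3600
k=3 load: inc=-1.440000, refl=-1.440000·1.000000=-1.4400; V=4.800000+-1.440000+-1.440000=1.9200
k=4 src: inc=-1.440000, refl=-1.440000·-0.600000=0.8640; V=3.360000+-1.440000+0.864000=2.7840
k=5 load: inc=0.864000, refl=0.864000·1.000000=0.8640; V=1.920000+0.864000+0.864000=3.6480
k=6 src: inc=0.864000, refl=0.864000·-0.600000=-0.5184; V=2.784000+0.864000+-0.518400=3.1296
k=7 load: inc=-0.518400, refl=-0.518400·1.000000=-0.5184; V=3.648000+-0.518400+-0.518400=2.6112
k=8 src: inc=-0.518400, refl=-0.518400·-0.600000=0.3110; V=3.129600+-0.518400+0.311040=2.9222
k=9 load: inc=0.311040, refl=0.311040·1.000000=0.3110; V=2.611200+0.311040+0.311040=3.2333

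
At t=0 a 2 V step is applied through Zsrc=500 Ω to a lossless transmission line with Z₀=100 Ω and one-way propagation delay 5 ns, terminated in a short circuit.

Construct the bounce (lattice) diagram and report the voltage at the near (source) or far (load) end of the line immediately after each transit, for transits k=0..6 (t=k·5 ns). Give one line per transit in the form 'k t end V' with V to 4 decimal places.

0 0 source 0.3333
1 5 load 0.0000
2 10 source -0.2222
3 15 load 0.0000
4 20 source 0.1481
5 25 load 0.0000
6 30 source -0.0988

Γ_L=-1.000000, Γ_S=0.666667; launch V₁=2·100/600=0.333333
k=0 src: V=0.3333
k=1 load: inc=0.333333, refl=0.333333·-1.000000=-0.3333; V=0.000000+0.333333+-0.333333=0.0000
k=2 src: inc=-0.333333, refl=-0.333333·0.666667=-0.2222; V=0.333333+-0.333333+-0.222222=-0.2222
k=3 load: inc=-0.222222, refl=-0.222222·-1.000000=0.2222; V=0.000000+-0.222222+0.222222=0.0000
k=4 src: inc=0.222222, refl=0.222222·0.666667=0.1481; V=-0.222222+0.222222+0.148148=0.1481
k=5 load: inc=0.148148, refl=0.148148·-1.000000=-0.1481; V=0.000000+0.148148+-0.148148=0.0000
k=6 src: inc=-0.148148, refl=-0.148148·0.666667=-0.0988; V=0.148148+-0.148148+-0.098765=-0.0988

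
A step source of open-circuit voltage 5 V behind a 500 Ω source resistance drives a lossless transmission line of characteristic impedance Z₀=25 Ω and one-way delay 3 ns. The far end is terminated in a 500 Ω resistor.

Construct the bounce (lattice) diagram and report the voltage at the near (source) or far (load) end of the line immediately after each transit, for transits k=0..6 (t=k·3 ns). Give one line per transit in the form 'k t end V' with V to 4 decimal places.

Γ_L=0.904762, Γ_S=0.904762; launch V₁=5·25/525=0.238095
k=0 src: V=0.2381
k=1 load: inc=0.238095, refl=0.238095·0.904762=0.2154; V=0.000000+0.238095+0.215420=0.4535
k=2 src: inc=0.215420, refl=0.215420·0.904762=0.1949; V=0.238095+0.215420+0.194903=0.6484
k=3 load: inc=0.194903, refl=0.194903·0.904762=0.1763; V=0.453515+0.194903+0.176341=0.8248
k=4 src: inc=0.176341, refl=0.176341·0.904762=0.1595; V=0.648418+0.176341+0.159547=0.9843
k=5 load: inc=0.159547, refl=0.159547·0.904762=0.1444; V=0.824759+0.159547+0.144352=1.1287
k=6 src: inc=0.144352, refl=0.144352·0.904762=0.1306; V=0.984306+0.144352+0.130604=1.2593

0 0 source 0.2381
1 3 load 0.4535
2 6 source 0.6484
3 9 load 0.8248
4 12 source 0.9843
5 15 load 1.1287
6 18 source 1.2593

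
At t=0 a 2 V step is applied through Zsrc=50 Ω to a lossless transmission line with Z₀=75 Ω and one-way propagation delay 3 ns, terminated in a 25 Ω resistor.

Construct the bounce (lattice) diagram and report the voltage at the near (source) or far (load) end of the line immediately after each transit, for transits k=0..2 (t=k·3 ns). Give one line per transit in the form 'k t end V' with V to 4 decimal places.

0 0 source 1.2000
1 3 load 0.6000
2 6 source 0.7200

Γ_L=-0.500000, Γ_S=-0.200000; launch V₁=2·75/125=1.200000
k=0 src: V=1.2000
k=1 load: inc=1.200000, refl=1.200000·-0.500000=-0.6000; V=0.000000+1.200000+-0.600000=0.6000
k=2 src: inc=-0.600000, refl=-0.600000·-0.200000=0.1200; V=1.200000+-0.600000+0.120000=0.7200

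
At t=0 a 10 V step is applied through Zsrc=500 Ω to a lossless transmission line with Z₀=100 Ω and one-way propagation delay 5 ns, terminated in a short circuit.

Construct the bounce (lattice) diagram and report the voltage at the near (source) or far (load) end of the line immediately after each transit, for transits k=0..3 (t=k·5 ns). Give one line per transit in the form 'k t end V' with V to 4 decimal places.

0 0 source 1.6667
1 5 load 0.0000
2 10 source -1.1111
3 15 load 0.0000

Γ_L=-1.000000, Γ_S=0.666667; launch V₁=10·100/600=1.666667
k=0 src: V=1.6667
k=1 load: inc=1.666667, refl=1.666667·-1.000000=-1.6667; V=0.000000+1.666667+-1.666667=0.0000
k=2 src: inc=-1.666667, refl=-1.666667·0.666667=-1.1111; V=1.666667+-1.666667+-1.111111=-1.1111
k=3 load: inc=-1.111111, refl=-1.111111·-1.000000=1.1111; V=0.000000+-1.111111+1.111111=0.0000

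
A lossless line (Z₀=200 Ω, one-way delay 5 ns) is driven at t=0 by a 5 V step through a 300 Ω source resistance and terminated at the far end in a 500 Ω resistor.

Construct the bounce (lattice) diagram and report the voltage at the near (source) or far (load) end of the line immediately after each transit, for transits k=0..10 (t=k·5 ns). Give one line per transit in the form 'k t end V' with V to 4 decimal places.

Γ_L=0.428571, Γ_S=0.200000; launch V₁=5·200/500=2.000000
k=0 src: V=2.0000
k=1 load: inc=2.000000, refl=2.000000·0.428571=0.8571; V=0.000000+2.000000+0.857143=2.8571
k=2 src: inc=0.857143, refl=0.857143·0.200000=0.1714; V=2.000000+0.857143+0.171429=3.0286
k=3 load: inc=0.171429, refl=0.171429·0.428571=0.0735; V=2.857143+0.171429+0.073469=3.1020
k=4 src: inc=0.073469, refl=0.073469·0.200000=0.0147; V=3.028571+0.073469+0.014694=3.1167
k=5 load: inc=0.014694, refl=0.014694·0.428571=0.0063; V=3.102041+0.014694+0.006297=3.1230
k=6 src: inc=0.006297, refl=0.006297·0.200000=0.0013; V=3.116735+0.006297+0.001259=3.1243
k=7 load: inc=0.001259, refl=0.001259·0.428571=0.0005; V=3.123032+0.001259+0.000540=3.1248
k=8 src: inc=0.000540, refl=0.000540·0.200000=0.0001; V=3.124292+0.000540+0.000108=3.1249
k=9 load: inc=0.000108, refl=0.000108·0.428571=0.0000; V=3.124831+0.000108+0.000046=3.1250
k=10 src: inc=0.000046, refl=0.000046·0.200000=0.0000; V=3.124939+0.000046+0.000009=3.1250

0 0 source 2.0000
1 5 load 2.8571
2 10 source 3.0286
3 15 load 3.1020
4 20 source 3.1167
5 25 load 3.1230
6 30 source 3.1243
7 35 load 3.1248
8 40 source 3.1249
9 45 load 3.1250
10 50 source 3.1250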